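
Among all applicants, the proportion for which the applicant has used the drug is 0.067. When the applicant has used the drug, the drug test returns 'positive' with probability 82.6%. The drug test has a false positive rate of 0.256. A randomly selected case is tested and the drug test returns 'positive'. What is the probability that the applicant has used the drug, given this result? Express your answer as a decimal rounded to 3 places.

Write H for 'the applicant has used the drug'. Prior odds H:¬H = 0.067/0.933 = 0.071811. For the 'positive' outcome, the likelihood ratio is 0.826/0.256 = 3.2266.
Posterior odds = 0.071811 × 3.2266 = 0.23170, so P(H|E) = 0.23170/(1+0.23170) = 0.188.

P(H | E) ≈ 0.188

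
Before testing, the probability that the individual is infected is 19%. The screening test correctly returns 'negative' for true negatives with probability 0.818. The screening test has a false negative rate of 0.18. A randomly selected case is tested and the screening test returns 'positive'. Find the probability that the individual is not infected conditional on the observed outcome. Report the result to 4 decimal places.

P(¬H | E) ≈ 0.4862

Write H for 'the individual is infected'. Prior odds H:¬H = 0.19/0.81 = 0.23457. For the 'positive' outcome, the likelihood ratio is 0.82/0.182 = 4.5055.
Posterior odds = 0.23457 × 4.5055 = 1.0568, so P(H|E) = 1.0568/(1+1.0568) = 0.5138. Then P(¬H|E) = 1 − 0.5138 = 0.4862.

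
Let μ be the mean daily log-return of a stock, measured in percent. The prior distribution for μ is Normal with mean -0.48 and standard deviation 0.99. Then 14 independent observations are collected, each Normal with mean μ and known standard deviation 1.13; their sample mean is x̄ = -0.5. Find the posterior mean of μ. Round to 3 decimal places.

Posterior mean ≈ -0.498

Prior precision 1/τ₀² = 1/0.99² = 1.02030; data precision n/σ² = 14/1.13² = 10.9641.
Posterior precision = 1.02030 + 10.9641 = 11.9844.
Posterior mean = (1.02030·-0.48 + 10.9641·-0.5) / 11.9844 = -0.498.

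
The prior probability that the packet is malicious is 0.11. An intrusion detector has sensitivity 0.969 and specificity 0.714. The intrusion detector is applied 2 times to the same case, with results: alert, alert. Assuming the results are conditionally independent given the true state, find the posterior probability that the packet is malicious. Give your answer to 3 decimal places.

Let H be the event that the packet is malicious; start with P(H) = 0.11. P('alert'|H) = 0.969, P('alert'|¬H) = 0.286.
Update on result 1 ('alert'): P(H) ← 0.969·0.1100 / (0.969·0.1100 + 0.286·0.8900) = 0.10659/0.36113 = 0.2952.
Update on result 2 ('alert'): P(H) ← 0.969·0.2952 / (0.969·0.2952 + 0.286·0.7048) = 0.28601/0.48759 = 0.5866.

Posterior P(H) ≈ 0.587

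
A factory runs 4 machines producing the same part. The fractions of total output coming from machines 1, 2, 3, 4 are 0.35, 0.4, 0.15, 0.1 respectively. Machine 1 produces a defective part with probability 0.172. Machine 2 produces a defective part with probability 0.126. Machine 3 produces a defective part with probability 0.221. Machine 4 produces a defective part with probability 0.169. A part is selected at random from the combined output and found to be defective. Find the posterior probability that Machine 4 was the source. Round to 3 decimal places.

P(defective|M1) = 0.172; P(defective|M2) = 0.126; P(defective|M3) = 0.221; P(defective|M4) = 0.169.
Prior × likelihood for each source: 0.35·0.172=0.06020, 0.4·0.126=0.05040, 0.15·0.221=0.03315, 0.1·0.169=0.01690. Summing gives P(defective) = 0.16065.
P(Machine 4 | defective) = 0.01690 / 0.16065 = 0.105.

Posterior probability ≈ 0.105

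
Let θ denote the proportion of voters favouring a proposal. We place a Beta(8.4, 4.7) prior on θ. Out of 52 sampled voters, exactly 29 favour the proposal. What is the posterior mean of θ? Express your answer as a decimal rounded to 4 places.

Observing 29 successes and 23 failures updates Beta(8.4, 4.7) by adding the success and failure counts to the two shape parameters: α = 8.4+29 = 37.4, β = 4.7+23 = 27.7.
Posterior mean = α/(α+β) = 37.4/65.1 = 0.5745.

Posterior mean ≈ 0.5745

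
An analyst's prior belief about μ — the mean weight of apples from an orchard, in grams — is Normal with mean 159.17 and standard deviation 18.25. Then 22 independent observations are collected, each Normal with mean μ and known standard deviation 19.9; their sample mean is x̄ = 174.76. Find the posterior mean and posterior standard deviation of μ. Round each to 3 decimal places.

Prior precision 1/τ₀² = 1/18.25² = 0.00300244; data precision n/σ² = 22/19.9² = 0.0555542.
Posterior precision = 0.00300244 + 0.0555542 = 0.0585566, giving posterior SD = 1/√0.0585566 = 4.132.
Posterior mean = (0.00300244·159.17 + 0.0555542·174.76) / 0.0585566 = 173.961.

Posterior mean ≈ 173.961; posterior SD ≈ 4.132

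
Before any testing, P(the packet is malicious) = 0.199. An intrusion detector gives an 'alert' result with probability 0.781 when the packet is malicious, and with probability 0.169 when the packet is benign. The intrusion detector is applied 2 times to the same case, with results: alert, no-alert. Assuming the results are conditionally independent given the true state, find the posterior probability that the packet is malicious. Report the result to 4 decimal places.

Posterior P(H) ≈ 0.2323

With H the event that the packet is malicious, the joint likelihood of the observed sequence is P(data|H) = 0.781·0.219 = 0.17104 and P(data|¬H) = 0.169·0.831 = 0.14044.
Bayes: P(H|data) = 0.199·0.17104 / (0.199·0.17104 + 0.801·0.14044) = 0.034037/0.14653 = 0.2323.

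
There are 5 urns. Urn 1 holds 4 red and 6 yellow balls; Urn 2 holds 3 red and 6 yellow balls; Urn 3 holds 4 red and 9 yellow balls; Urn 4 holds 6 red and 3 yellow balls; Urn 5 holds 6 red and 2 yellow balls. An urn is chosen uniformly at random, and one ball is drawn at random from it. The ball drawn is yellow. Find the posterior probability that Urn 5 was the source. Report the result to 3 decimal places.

P(yellow|Urn 1) = 0.6; P(yellow|Urn 2) = 0.6667; P(yellow|Urn 3) = 0.6923; P(yellow|Urn 4) = 0.3333; P(yellow|Urn 5) = 0.25.
Prior × likelihood for each source: 0.2·0.6=0.1200, 0.2·0.6667=0.1333, 0.2·0.6923=0.1385, 0.2·0.3333=0.06667, 0.2·0.25=0.05000. Summing gives P(yellow) = 0.50846.
P(Urn 5 | yellow) = 0.05000 / 0.50846 = 0.098.

Posterior probability ≈ 0.098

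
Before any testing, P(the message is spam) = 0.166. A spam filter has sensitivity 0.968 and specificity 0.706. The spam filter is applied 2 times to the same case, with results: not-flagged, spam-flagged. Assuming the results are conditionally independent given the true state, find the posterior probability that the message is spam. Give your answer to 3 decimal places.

With H the event that the message is spam, the joint likelihood of the observed sequence is P(data|H) = 0.032·0.968 = 0.030976 and P(data|¬H) = 0.706·0.294 = 0.20756.
Bayes: P(H|data) = 0.166·0.030976 / (0.166·0.030976 + 0.834·0.20756) = 0.0051420/0.17825 = 0.0288.

Posterior P(H) ≈ 0.029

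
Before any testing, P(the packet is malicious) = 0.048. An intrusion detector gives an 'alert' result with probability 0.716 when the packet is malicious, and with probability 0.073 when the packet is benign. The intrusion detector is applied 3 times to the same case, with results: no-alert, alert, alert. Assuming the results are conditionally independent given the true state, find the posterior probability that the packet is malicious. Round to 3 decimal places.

Let H be the event that the packet is malicious; start with P(H) = 0.048. P('alert'|H) = 0.716, P('alert'|¬H) = 0.073.
Update on result 1 ('no-alert'): P(H) ← 0.284·0.0480 / (0.284·0.0480 + 0.927·0.9520) = 0.013632/0.89614 = 0.0152.
Update on result 2 ('alert'): P(H) ← 0.716·0.0152 / (0.716·0.0152 + 0.073·0.9848) = 0.010892/0.082781 = 0.1316.
Update on result 3 ('alert'): P(H) ← 0.716·0.1316 / (0.716·0.1316 + 0.073·0.8684) = 0.094206/0.15760 = 0.5977.

Posterior P(H) ≈ 0.598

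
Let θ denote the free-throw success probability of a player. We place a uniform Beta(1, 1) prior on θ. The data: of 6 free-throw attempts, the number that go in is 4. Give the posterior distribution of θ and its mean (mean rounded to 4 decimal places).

The binomial likelihood is conjugate to the Beta prior: with 4 successes and 2 failures, the posterior is Beta(1+4, 1+2) = Beta(5, 3).
Posterior mean = α/(α+β) = 5/8 = 0.6250.

Posterior: Beta(5, 3); mean ≈ 0.6250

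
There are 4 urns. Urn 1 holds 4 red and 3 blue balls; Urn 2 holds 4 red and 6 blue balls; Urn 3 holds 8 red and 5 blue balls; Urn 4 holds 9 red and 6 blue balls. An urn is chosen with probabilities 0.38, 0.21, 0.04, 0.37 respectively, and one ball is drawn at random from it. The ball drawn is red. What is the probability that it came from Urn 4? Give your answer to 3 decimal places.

P(red|Urn 1) = 0.5714; P(red|Urn 2) = 0.4; P(red|Urn 3) = 0.6154; P(red|Urn 4) = 0.6.
Prior × likelihood for each source: 0.38·0.5714=0.2171, 0.21·0.4=0.08400, 0.04·0.6154=0.02462, 0.37·0.6=0.2220. Summing gives P(red) = 0.54776.
P(Urn 4 | red) = 0.2220 / 0.54776 = 0.405.

Posterior probability ≈ 0.405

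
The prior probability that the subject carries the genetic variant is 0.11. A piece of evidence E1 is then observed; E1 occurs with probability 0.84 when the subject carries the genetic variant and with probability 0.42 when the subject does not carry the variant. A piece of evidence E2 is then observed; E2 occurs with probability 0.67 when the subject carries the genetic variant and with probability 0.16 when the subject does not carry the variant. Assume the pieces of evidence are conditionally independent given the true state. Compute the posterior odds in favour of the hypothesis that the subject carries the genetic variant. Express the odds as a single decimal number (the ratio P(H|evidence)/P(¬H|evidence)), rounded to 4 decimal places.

Prior odds = 0.11/(1−0.11) = 0.12360.
Likelihood ratio for E1 = 0.84/0.42 = 2.0000.
Likelihood ratio for E2 = 0.67/0.16 = 4.1875.
Posterior odds = prior odds × LR₁ × LR₂ = 1.0351.

Posterior odds ≈ 1.0351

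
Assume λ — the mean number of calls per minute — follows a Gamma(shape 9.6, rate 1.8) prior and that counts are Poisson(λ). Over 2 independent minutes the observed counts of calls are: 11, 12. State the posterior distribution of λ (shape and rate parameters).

Posterior: Gamma(shape=32.6, rate=3.8)

Total count ∑xᵢ = 23 over n = 2 minutes.
Gamma is conjugate to the Poisson likelihood: posterior is Gamma(shape = 9.6+23 = 32.6, rate = 1.8+2 = 3.8).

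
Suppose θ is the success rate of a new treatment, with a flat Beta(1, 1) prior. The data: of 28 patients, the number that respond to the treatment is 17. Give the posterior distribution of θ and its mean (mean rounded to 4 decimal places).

The binomial likelihood is conjugate to the Beta prior: with 17 successes and 11 failures, the posterior is Beta(1+17, 1+11) = Beta(18, 12).
E[θ | data] = 18/(18+12) = 0.6000.

Posterior: Beta(18, 12); mean ≈ 0.6000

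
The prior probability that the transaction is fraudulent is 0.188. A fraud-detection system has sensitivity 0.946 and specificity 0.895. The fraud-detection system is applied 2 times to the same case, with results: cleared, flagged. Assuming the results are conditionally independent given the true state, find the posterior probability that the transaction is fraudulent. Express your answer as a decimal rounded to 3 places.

With H the event that the transaction is fraudulent, the joint likelihood of the observed sequence is P(data|H) = 0.054·0.946 = 0.051084 and P(data|¬H) = 0.895·0.105 = 0.093975.
Bayes: P(H|data) = 0.188·0.051084 / (0.188·0.051084 + 0.812·0.093975) = 0.0096038/0.085911 = 0.1118.

Posterior P(H) ≈ 0.112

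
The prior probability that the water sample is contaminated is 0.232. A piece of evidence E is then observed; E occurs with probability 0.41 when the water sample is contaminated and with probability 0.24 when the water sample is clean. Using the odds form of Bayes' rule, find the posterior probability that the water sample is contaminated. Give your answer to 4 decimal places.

Prior odds = 0.232/(1−0.232) = 0.30208. In log-odds, ln(0.30208) = -1.1971.
Add log likelihood ratio: ln(1.7083) = 0.53552.
Posterior log-odds = -0.66153, so posterior odds = exp(-0.66153) = 0.51606. Converting, P(H|E) = 0.51606/1.5161 = 0.3404.

Posterior probability ≈ 0.3404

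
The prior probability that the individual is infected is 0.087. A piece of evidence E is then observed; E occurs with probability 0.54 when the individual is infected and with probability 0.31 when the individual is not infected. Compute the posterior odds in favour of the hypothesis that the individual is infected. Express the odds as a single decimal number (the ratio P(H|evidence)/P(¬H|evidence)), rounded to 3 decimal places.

Posterior odds ≈ 0.166

Prior odds = 0.087/(1−0.087) = 0.095290.
Likelihood ratio for E = 0.54/0.31 = 1.7419.
Posterior odds = prior odds × LR = 0.16599.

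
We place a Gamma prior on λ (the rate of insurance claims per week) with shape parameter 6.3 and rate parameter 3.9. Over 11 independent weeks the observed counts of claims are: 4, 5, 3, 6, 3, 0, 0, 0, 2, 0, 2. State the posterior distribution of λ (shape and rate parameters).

The Poisson likelihood adds the total count to the shape and the number of exposure periods to the rate. Here ∑xᵢ = 25 and n = 11, so shape 6.3→31.3 and rate 3.9→14.9.

Posterior: Gamma(shape=31.3, rate=14.9)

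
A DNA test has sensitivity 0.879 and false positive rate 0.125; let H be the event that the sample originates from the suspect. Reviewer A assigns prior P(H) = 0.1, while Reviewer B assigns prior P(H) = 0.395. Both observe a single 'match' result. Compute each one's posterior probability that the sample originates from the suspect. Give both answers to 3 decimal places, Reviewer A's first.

P('+'|H) = 0.879, P('+'|¬H) = 0.125.
Reviewer A: numerator 0.879·0.1 = 0.087900; evidence = 0.087900+0.125·0.9 = 0.20040; posterior = 0.439.
Reviewer B: numerator 0.879·0.395 = 0.34721; evidence = 0.34721+0.125·0.605 = 0.42283; posterior = 0.821.

Reviewer A: 0.439; Reviewer B: 0.821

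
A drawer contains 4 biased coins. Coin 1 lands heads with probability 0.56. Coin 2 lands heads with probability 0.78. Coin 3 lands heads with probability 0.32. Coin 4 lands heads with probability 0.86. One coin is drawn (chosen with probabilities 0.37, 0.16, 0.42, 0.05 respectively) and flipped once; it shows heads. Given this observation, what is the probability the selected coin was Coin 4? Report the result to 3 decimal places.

Posterior probability ≈ 0.084

P(heads|C1) = 0.56; P(heads|C2) = 0.78; P(heads|C3) = 0.32; P(heads|C4) = 0.86.
Prior × likelihood for each source: 0.37·0.56=0.2072, 0.16·0.78=0.1248, 0.42·0.32=0.1344, 0.05·0.86=0.04300. Summing gives P(heads) = 0.50940.
P(Coin 4 | heads) = 0.04300 / 0.50940 = 0.084.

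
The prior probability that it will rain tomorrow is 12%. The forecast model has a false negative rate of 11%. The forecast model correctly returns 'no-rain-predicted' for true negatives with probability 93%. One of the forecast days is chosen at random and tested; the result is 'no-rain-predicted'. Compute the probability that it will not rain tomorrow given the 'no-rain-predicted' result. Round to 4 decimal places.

Write H for 'it will rain tomorrow'. Prior odds H:¬H = 0.12/0.88 = 0.13636. For the 'no-rain-predicted' outcome, the likelihood ratio is 0.11/0.93 = 0.11828.
Posterior odds = 0.13636 × 0.11828 = 0.016129, so P(H|E) = 0.016129/(1+0.016129) = 0.0159. Then P(¬H|E) = 1 − 0.0159 = 0.9841.

P(¬H | E) ≈ 0.9841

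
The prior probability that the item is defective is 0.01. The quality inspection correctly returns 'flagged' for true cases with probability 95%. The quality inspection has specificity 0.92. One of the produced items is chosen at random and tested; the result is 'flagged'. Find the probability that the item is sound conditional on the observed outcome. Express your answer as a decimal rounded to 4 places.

P(¬H | E) ≈ 0.8929

Write H for 'the item is defective'. Prior odds H:¬H = 0.01/0.99 = 0.010101. For the 'flagged' outcome, the likelihood ratio is 0.95/0.08 = 11.875.
Posterior odds = 0.010101 × 11.875 = 0.11995, so P(H|E) = 0.11995/(1+0.11995) = 0.1071. Then P(¬H|E) = 1 − 0.1071 = 0.8929.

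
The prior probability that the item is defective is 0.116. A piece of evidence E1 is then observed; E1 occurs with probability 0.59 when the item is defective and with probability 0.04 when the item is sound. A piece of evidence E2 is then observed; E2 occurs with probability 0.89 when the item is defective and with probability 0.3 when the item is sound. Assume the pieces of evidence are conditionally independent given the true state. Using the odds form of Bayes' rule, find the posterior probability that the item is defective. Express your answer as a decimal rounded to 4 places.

Posterior probability ≈ 0.8517

Prior odds = 0.116/(1−0.116) = 0.13122. In log-odds, ln(0.13122) = -2.0309.
Add log likelihood ratios: ln(14.750) + ln(2.9667) = 3.7787.
Posterior log-odds = 1.7478, so posterior odds = exp(1.7478) = 5.7420. Converting, P(H|E) = 5.7420/6.7420 = 0.8517.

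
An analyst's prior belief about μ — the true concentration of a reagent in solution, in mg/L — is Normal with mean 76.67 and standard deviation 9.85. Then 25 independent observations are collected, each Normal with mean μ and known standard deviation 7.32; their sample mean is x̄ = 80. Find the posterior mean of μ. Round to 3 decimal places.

With known σ, the Normal prior is conjugate. Weight on the data is w = (n/σ²)/(n/σ² + 1/τ₀²) = 0.466571/(0.466571+0.0103069) = 0.97839.
Posterior mean = w·x̄ + (1−w)·μ₀ = 0.97839·80 + 0.021613·76.67 = 79.928.

Posterior mean ≈ 79.928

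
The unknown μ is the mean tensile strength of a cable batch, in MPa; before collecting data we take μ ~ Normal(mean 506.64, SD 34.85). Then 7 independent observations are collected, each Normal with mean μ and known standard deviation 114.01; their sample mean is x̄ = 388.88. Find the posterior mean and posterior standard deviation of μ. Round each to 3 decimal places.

Prior precision 1/τ₀² = 1/34.85² = 0.00082337; data precision n/σ² = 7/114.01² = 0.00053853.
Posterior precision = 0.00082337 + 0.00053853 = 0.00136190, giving posterior SD = 1/√0.00136190 = 27.097.
Posterior mean = (0.00082337·506.64 + 0.00053853·388.88) / 0.00136190 = 460.075.

Posterior mean ≈ 460.075; posterior SD ≈ 27.097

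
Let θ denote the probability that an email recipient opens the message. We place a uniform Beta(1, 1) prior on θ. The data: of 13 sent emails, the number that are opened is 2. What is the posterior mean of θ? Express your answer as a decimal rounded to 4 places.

Observing 2 successes and 11 failures updates Beta(1, 1) by adding the success and failure counts to the two shape parameters: α = 1+2 = 3, β = 1+11 = 12.
Posterior mean = α/(α+β) = 3/15 = 0.2000.

Posterior mean ≈ 0.2000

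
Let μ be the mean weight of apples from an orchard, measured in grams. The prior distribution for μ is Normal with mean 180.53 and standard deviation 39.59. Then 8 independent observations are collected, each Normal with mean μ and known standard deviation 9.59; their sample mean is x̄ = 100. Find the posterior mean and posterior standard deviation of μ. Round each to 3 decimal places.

Prior precision 1/τ₀² = 1/39.59² = 0.00063801; data precision n/σ² = 8/9.59² = 0.0869867.
Posterior precision = 0.00063801 + 0.0869867 = 0.0876247, giving posterior SD = 1/√0.0876247 = 3.378.
Posterior mean = (0.00063801·180.53 + 0.0869867·100) / 0.0876247 = 100.586.

Posterior mean ≈ 100.586; posterior SD ≈ 3.378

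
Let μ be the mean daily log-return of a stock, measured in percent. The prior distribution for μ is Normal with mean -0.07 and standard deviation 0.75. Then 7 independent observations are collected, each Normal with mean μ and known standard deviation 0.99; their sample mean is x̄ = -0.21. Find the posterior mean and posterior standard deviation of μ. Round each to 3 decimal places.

With known σ, the Normal prior is conjugate. Weight on the data is w = (n/σ²)/(n/σ² + 1/τ₀²) = 7.14213/(7.14213+1.77778) = 0.80070.
Posterior mean = w·x̄ + (1−w)·μ₀ = 0.80070·-0.21 + 0.19930·-0.07 = -0.182. Posterior variance = 1/(7.14213+1.77778) = 0.112109, so SD = 0.335.

Posterior mean ≈ -0.182; posterior SD ≈ 0.335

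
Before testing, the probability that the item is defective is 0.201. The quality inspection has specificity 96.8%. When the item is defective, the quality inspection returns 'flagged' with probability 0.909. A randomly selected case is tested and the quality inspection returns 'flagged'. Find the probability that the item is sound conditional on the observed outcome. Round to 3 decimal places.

P(¬H | E) ≈ 0.123

Write H for 'the item is defective'. Prior odds H:¬H = 0.201/0.799 = 0.25156. For the 'flagged' outcome, the likelihood ratio is 0.909/0.032 = 28.406.
Posterior odds = 0.25156 × 28.406 = 7.1460, so P(H|E) = 7.1460/(1+7.1460) = 0.877. Then P(¬H|E) = 1 − 0.877 = 0.123.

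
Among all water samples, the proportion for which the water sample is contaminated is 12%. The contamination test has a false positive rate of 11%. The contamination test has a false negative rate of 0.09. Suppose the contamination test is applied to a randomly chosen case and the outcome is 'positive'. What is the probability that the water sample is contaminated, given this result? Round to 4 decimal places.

P(H | E) ≈ 0.5301

Let H be the event that the water sample is contaminated. P(H) = 0.12, so P(¬H) = 0.88. With E the 'positive' result, P(E|H) = 0.91 and P(E|¬H) = 0.11.
P(E) = 0.91·0.12 + 0.11·0.88 = 0.10920 + 0.096800 = 0.20600.
By Bayes' theorem, P(H|E) = 0.10920 / 0.20600 = 0.5301.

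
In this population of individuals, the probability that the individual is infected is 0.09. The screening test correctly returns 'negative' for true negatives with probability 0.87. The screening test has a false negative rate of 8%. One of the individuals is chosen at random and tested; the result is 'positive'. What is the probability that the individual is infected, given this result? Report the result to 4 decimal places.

Let H be the event that the individual is infected. P(H) = 0.09, so P(¬H) = 0.91. With E the 'positive' result, P(E|H) = 0.92 and P(E|¬H) = 0.13.
P(E) = 0.92·0.09 + 0.13·0.91 = 0.082800 + 0.11830 = 0.20110.
By Bayes' theorem, P(H|E) = 0.082800 / 0.20110 = 0.4117.

P(H | E) ≈ 0.4117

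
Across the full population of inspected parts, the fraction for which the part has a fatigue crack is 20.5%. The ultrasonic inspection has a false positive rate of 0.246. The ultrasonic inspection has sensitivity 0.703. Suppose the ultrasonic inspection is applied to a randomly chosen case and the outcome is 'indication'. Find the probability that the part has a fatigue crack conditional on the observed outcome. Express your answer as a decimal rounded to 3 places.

Let H be the event that the part has a fatigue crack. P(H) = 0.205, so P(¬H) = 0.795. With E the 'indication' result, P(E|H) = 0.703 and P(E|¬H) = 0.246.
P(E) = 0.703·0.205 + 0.246·0.795 = 0.14411 + 0.19557 = 0.33969.
By Bayes' theorem, P(H|E) = 0.14411 / 0.33969 = 0.424.

P(H | E) ≈ 0.424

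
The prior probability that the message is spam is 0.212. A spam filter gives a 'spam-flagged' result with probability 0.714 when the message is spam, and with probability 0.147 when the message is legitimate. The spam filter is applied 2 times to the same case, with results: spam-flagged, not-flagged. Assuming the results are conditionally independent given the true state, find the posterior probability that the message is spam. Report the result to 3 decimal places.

With H the event that the message is spam, the joint likelihood of the observed sequence is P(data|H) = 0.714·0.286 = 0.20420 and P(data|¬H) = 0.147·0.853 = 0.12539.
Bayes: P(H|data) = 0.212·0.20420 / (0.212·0.20420 + 0.788·0.12539) = 0.043291/0.14210 = 0.3047.

Posterior P(H) ≈ 0.305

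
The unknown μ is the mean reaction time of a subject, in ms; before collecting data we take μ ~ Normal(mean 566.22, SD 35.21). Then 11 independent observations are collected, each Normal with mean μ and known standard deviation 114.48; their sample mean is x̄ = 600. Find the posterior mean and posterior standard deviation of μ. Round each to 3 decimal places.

Prior precision 1/τ₀² = 1/35.21² = 0.00080662; data precision n/σ² = 11/114.48² = 0.00083933.
Posterior precision = 0.00080662 + 0.00083933 = 0.00164595, giving posterior SD = 1/√0.00164595 = 24.649.
Posterior mean = (0.00080662·566.22 + 0.00083933·600) / 0.00164595 = 583.446.

Posterior mean ≈ 583.446; posterior SD ≈ 24.649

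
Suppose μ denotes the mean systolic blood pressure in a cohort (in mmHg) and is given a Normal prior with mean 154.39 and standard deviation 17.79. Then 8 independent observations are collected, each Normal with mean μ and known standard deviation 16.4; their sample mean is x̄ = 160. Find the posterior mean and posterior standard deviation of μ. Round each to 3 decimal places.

Prior precision 1/τ₀² = 1/17.79² = 0.00315972; data precision n/σ² = 8/16.4² = 0.0297442.
Posterior precision = 0.00315972 + 0.0297442 = 0.0329039, giving posterior SD = 1/√0.0329039 = 5.513.
Posterior mean = (0.00315972·154.39 + 0.0297442·160) / 0.0329039 = 159.461.

Posterior mean ≈ 159.461; posterior SD ≈ 5.513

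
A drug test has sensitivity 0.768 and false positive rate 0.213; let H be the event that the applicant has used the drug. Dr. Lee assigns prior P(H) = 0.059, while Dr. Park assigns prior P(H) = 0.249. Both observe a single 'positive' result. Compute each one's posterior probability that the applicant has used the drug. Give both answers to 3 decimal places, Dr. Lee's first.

Dr. Lee: 0.184; Dr. Park: 0.545

The likelihood ratio for a 'positive' result is 0.768/0.213 = 3.6056.
Dr. Lee: prior odds 0.059/0.941 = 0.062699; posterior odds 0.22607; posterior probability 0.184.
Dr. Park: prior odds 0.249/0.751 = 0.33156; posterior odds 1.1955; posterior probability 0.545.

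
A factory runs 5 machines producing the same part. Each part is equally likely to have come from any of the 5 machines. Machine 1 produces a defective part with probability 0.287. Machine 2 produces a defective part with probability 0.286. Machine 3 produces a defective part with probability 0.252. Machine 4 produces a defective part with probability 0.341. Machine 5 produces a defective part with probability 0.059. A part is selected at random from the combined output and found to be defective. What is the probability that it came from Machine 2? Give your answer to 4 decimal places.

Posterior probability ≈ 0.2335

P(defective|M1) = 0.287; P(defective|M2) = 0.286; P(defective|M3) = 0.252; P(defective|M4) = 0.341; P(defective|M5) = 0.059.
Prior × likelihood for each source: 0.2·0.287=0.05740, 0.2·0.286=0.05720, 0.2·0.252=0.05040, 0.2·0.341=0.06820, 0.2·0.059=0.01180. Summing gives P(defective) = 0.24500.
P(Machine 2 | defective) = 0.05720 / 0.24500 = 0.2335.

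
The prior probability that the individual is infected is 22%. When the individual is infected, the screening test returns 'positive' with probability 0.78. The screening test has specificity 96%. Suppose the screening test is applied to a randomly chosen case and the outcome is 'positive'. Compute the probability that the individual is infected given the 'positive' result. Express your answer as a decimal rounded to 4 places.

Write H for 'the individual is infected'. Prior odds H:¬H = 0.22/0.78 = 0.28205. For the 'positive' outcome, the likelihood ratio is 0.78/0.04 = 19.500.
Posterior odds = 0.28205 × 19.500 = 5.5000, so P(H|E) = 5.5000/(1+5.5000) = 0.8462.

P(H | E) ≈ 0.8462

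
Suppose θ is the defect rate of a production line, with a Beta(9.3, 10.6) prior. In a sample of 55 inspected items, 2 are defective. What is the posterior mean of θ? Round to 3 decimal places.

Posterior mean ≈ 0.151

Observing 2 successes and 53 failures updates Beta(9.3, 10.6) by adding the success and failure counts to the two shape parameters: α = 9.3+2 = 11.3, β = 10.6+53 = 63.6.
E[θ | data] = 11.3/(11.3+63.6) = 0.151.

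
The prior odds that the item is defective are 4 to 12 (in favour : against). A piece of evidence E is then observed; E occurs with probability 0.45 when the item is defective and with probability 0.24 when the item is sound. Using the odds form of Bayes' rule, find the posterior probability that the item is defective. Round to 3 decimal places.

Posterior probability ≈ 0.385

Prior odds = 4/12 = 0.33333. In log-odds, ln(0.33333) = -1.0986.
Add log likelihood ratio: ln(1.8750) = 0.62861.
Posterior log-odds = -0.47000, so posterior odds = exp(-0.47000) = 0.62500. Converting, P(H|E) = 0.62500/1.6250 = 0.385.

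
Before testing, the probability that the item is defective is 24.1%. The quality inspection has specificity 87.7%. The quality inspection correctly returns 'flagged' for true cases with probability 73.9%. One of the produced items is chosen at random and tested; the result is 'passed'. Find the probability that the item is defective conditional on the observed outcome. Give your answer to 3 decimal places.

P(H | E) ≈ 0.086

Let H be the event that the item is defective. P(H) = 0.241, so P(¬H) = 0.759. With E the 'passed' result, P(E|H) = 0.261 and P(E|¬H) = 0.877.
P(E) = 0.261·0.241 + 0.877·0.759 = 0.062901 + 0.66564 = 0.72854.
By Bayes' theorem, P(H|E) = 0.062901 / 0.72854 = 0.086.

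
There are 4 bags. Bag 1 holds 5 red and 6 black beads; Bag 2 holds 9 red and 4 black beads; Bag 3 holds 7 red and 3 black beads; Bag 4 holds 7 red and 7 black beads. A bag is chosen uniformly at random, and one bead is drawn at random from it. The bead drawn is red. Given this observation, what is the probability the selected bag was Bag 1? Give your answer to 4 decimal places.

P(red|Bag 1) = 0.4545; P(red|Bag 2) = 0.6923; P(red|Bag 3) = 0.7; P(red|Bag 4) = 0.5.
Prior × likelihood for each source: 0.25·0.4545=0.1136, 0.25·0.6923=0.1731, 0.25·0.7=0.1750, 0.25·0.5=0.1250. Summing gives P(red) = 0.58671.
P(Bag 1 | red) = 0.1136 / 0.58671 = 0.1937.

Posterior probability ≈ 0.1937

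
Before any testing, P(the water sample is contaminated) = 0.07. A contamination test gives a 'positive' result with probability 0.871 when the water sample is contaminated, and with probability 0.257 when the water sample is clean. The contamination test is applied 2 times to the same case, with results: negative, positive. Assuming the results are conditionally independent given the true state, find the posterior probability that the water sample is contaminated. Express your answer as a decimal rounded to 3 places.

Let H be the event that the water sample is contaminated; start with P(H) = 0.07. P('positive'|H) = 0.871, P('positive'|¬H) = 0.257.
Update on result 1 ('negative'): P(H) ← 0.129·0.0700 / (0.129·0.0700 + 0.743·0.9300) = 0.0090300/0.70002 = 0.0129.
Update on result 2 ('positive'): P(H) ← 0.871·0.0129 / (0.871·0.0129 + 0.257·0.9871) = 0.011236/0.26492 = 0.0424.

Posterior P(H) ≈ 0.042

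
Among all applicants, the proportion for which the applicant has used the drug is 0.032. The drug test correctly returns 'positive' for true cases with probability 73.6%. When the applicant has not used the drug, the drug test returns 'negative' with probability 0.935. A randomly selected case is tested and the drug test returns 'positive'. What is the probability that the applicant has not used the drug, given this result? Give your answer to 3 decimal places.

P(¬H | E) ≈ 0.728

Let H be the event that the applicant has used the drug. P(H) = 0.032, so P(¬H) = 0.968. With E the 'positive' result, P(E|H) = 0.736 and P(E|¬H) = 0.065.
P(E) = 0.736·0.032 + 0.065·0.968 = 0.023552 + 0.062920 = 0.086472.
By Bayes' theorem, P(H|E) = 0.023552 / 0.086472 = 0.272. Hence P(¬H|E) = 1 − 0.272 = 0.728.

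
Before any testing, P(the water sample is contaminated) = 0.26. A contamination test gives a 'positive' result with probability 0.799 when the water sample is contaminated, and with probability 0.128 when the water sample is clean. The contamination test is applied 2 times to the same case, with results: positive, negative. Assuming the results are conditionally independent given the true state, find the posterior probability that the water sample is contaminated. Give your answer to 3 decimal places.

With H the event that the water sample is contaminated, the joint likelihood of the observed sequence is P(data|H) = 0.799·0.201 = 0.16060 and P(data|¬H) = 0.128·0.872 = 0.11162.
Bayes: P(H|data) = 0.26·0.16060 / (0.26·0.16060 + 0.74·0.11162) = 0.041756/0.12435 = 0.3358.

Posterior P(H) ≈ 0.336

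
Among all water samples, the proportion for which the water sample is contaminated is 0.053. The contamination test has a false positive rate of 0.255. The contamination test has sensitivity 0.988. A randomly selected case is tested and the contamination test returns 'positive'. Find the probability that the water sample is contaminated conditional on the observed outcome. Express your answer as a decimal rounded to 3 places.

Let H be the event that the water sample is contaminated. P(H) = 0.053, so P(¬H) = 0.947. With E the 'positive' result, P(E|H) = 0.988 and P(E|¬H) = 0.255.
P(E) = 0.988·0.053 + 0.255·0.947 = 0.052364 + 0.24149 = 0.29385.
By Bayes' theorem, P(H|E) = 0.052364 / 0.29385 = 0.178.

P(H | E) ≈ 0.178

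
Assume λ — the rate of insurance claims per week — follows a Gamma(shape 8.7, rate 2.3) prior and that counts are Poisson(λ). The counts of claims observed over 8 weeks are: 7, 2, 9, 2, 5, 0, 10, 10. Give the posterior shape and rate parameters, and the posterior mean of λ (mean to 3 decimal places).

Total count ∑xᵢ = 45 over n = 8 weeks.
Gamma is conjugate to the Poisson likelihood: posterior is Gamma(shape = 8.7+45 = 53.7, rate = 2.3+8 = 10.3).
E[λ | data] = 53.7/10.3 = 5.214.

Posterior: Gamma(shape=53.7, rate=10.3); mean ≈ 5.214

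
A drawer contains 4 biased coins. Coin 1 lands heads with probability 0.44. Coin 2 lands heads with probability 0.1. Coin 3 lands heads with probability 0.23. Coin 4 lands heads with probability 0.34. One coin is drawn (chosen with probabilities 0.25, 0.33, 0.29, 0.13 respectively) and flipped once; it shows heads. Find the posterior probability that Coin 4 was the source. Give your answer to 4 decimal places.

Posterior probability ≈ 0.1741

P(heads|C1) = 0.44; P(heads|C2) = 0.1; P(heads|C3) = 0.23; P(heads|C4) = 0.34.
Prior × likelihood for each source: 0.25·0.44=0.1100, 0.33·0.1=0.03300, 0.29·0.23=0.06670, 0.13·0.34=0.04420. Summing gives P(heads) = 0.25390.
P(Coin 4 | heads) = 0.04420 / 0.25390 = 0.1741.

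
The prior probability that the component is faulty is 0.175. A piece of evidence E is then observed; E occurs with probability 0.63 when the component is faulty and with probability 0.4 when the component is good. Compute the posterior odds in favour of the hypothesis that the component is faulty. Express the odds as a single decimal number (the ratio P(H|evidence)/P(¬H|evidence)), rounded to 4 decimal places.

Prior odds = 0.175/(1−0.175) = 0.21212. In log-odds, ln(0.21212) = -1.5506.
Add log likelihood ratio: ln(1.5750) = 0.45426.
Posterior log-odds = -1.0963, so posterior odds = exp(-1.0963) = 0.33409.

Posterior odds ≈ 0.3341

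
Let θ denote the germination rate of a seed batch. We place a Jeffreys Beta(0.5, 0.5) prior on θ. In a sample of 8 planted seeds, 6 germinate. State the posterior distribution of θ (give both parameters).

The binomial likelihood is conjugate to the Beta prior: with 6 successes and 2 failures, the posterior is Beta(0.5+6, 0.5+2) = Beta(6.5, 2.5).

Posterior: Beta(6.5, 2.5)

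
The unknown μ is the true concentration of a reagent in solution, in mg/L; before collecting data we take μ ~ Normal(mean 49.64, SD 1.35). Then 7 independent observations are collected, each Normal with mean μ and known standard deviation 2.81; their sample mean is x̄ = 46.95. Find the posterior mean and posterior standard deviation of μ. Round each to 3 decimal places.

Posterior mean ≈ 47.978; posterior SD ≈ 0.835

Prior precision 1/τ₀² = 1/1.35² = 0.548697; data precision n/σ² = 7/2.81² = 0.886514.
Posterior precision = 0.548697 + 0.886514 = 1.43521, giving posterior SD = 1/√1.43521 = 0.835.
Posterior mean = (0.548697·49.64 + 0.886514·46.95) / 1.43521 = 47.978.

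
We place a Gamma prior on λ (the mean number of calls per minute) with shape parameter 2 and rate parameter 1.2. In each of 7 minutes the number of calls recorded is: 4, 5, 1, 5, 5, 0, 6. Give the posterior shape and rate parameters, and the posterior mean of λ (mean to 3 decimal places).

Posterior: Gamma(shape=28, rate=8.2); mean ≈ 3.415

Total count ∑xᵢ = 26 over n = 7 minutes.
Gamma is conjugate to the Poisson likelihood: posterior is Gamma(shape = 2+26 = 28, rate = 1.2+7 = 8.2).
E[λ | data] = 28/8.2 = 3.415.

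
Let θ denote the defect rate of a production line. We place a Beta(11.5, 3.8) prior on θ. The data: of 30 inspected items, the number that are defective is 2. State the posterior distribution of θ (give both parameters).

Posterior: Beta(13.5, 31.8)

Observing 2 successes and 28 failures updates Beta(11.5, 3.8) by adding the success and failure counts to the two shape parameters: α = 11.5+2 = 13.5, β = 3.8+28 = 31.8.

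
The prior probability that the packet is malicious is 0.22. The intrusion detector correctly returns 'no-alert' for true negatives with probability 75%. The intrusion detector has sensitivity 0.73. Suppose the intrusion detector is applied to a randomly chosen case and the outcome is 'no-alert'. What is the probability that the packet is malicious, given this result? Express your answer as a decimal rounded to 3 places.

Write H for 'the packet is malicious'. Prior odds H:¬H = 0.22/0.78 = 0.28205. For the 'no-alert' outcome, the likelihood ratio is 0.27/0.75 = 0.36000.
Posterior odds = 0.28205 × 0.36000 = 0.10154, so P(H|E) = 0.10154/(1+0.10154) = 0.092.

P(H | E) ≈ 0.092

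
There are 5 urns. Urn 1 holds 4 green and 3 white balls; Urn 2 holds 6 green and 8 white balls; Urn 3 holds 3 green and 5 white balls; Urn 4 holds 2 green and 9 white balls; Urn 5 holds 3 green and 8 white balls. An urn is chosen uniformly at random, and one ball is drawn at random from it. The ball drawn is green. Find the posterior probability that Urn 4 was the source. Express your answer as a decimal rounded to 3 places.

Posterior probability ≈ 0.099

Tabulate prior·likelihood by source: [1] prior 0.2, lik 0.5714, product 0.1143; [2] prior 0.2, lik 0.4286, product 0.08571; [3] prior 0.2, lik 0.375, product 0.07500; [4] prior 0.2, lik 0.1818, product 0.03636; [5] prior 0.2, lik 0.2727, product 0.05455.
Normalizing constant = 0.36591; the posterior for Urn 4 is its product over the sum, 0.03636/0.36591 = 0.099.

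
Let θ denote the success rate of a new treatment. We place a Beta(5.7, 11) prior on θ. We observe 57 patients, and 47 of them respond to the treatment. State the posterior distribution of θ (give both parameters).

Posterior: Beta(52.7, 21)

The binomial likelihood is conjugate to the Beta prior: with 47 successes and 10 failures, the posterior is Beta(5.7+47, 11+10) = Beta(52.7, 21).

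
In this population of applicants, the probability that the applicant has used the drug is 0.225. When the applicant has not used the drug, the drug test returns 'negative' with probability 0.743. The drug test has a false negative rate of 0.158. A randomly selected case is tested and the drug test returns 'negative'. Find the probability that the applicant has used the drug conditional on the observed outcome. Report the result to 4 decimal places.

P(H | E) ≈ 0.0581

Let H be the event that the applicant has used the drug. P(H) = 0.225, so P(¬H) = 0.775. With E the 'negative' result, P(E|H) = 0.158 and P(E|¬H) = 0.743.
P(E) = 0.158·0.225 + 0.743·0.775 = 0.035550 + 0.57583 = 0.61138.
By Bayes' theorem, P(H|E) = 0.035550 / 0.61138 = 0.0581.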